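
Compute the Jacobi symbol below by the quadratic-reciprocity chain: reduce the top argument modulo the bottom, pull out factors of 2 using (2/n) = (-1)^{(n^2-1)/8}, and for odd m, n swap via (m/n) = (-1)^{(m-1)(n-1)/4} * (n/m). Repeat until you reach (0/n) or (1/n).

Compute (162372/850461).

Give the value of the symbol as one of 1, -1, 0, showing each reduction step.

0

factor out 2^2: 162372 = 2^2·40593; with 850461 mod 8 = 5, (2/850461) = -1; sign now +1; continue with (40593/850461)
flip (40593/850461) -> (850461/40593): both odd, 40593 mod 4 = 1, 850461 mod 4 = 1, so the flip contributes +1; sign now +1
(850461/40593): 850461 mod 40593 = 38601, so (850461/40593) = (38601/40593)
flip (38601/40593) -> (40593/38601): both odd, 38601 mod 4 = 1, 40593 mod 4 = 1, so the flip contributes +1; sign now +1
(40593/38601): 40593 mod 38601 = 1992, so (40593/38601) = (1992/38601)
factor out 2^3: 1992 = 2^3·249; with 38601 mod 8 = 1, (2/38601) = +1; sign now +1; continue with (249/38601)
flip (249/38601) -> (38601/249): both odd, 249 mod 4 = 1, 38601 mod 4 = 1, so the flip contributes +1; sign now +1
(38601/249): 38601 mod 249 = 6, so (38601/249) = (6/249)
factor out 2^1: 6 = 2^1·3; with 249 mod 8 = 1, (2/249) = +1; sign now +1; continue with (3/249)
flip (3/249) -> (249/3): both odd, 3 mod 4 = 3, 249 mod 4 = 1, so the flip contributes +1; sign now +1
(249/3): 249 mod 3 = 0, so (249/3) = (0/3)
reached (0/3); gcd(a, n) > 1, so (0/3) = 0 and the symbol is 0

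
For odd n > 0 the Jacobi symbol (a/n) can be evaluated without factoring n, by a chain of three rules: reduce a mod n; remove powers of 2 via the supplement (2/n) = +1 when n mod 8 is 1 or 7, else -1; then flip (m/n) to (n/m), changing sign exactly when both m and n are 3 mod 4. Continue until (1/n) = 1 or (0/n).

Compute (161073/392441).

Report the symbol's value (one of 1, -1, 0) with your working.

1

flip (161073/392441) -> (392441/161073): both odd, 161073 mod 4 = 1, 392441 mod 4 = 1, so the flip contributes +1; sign now +1
(392441/161073): 392441 mod 161073 = 70295, so (392441/161073) = (70295/161073)
flip (70295/161073) -> (161073/70295): both odd, 70295 mod 4 = 3, 161073 mod 4 = 1, so the flip contributes +1; sign now +1
(161073/70295): 161073 mod 70295 = 20483, so (161073/70295) = (20483/70295)
flip (20483/70295) -> (70295/20483): both odd, 20483 mod 4 = 3, 70295 mod 4 = 3, so the flip contributes -1; sign now -1
(70295/20483): 70295 mod 20483 = 8846, so (70295/20483) = (8846/20483)
factor out 2^1: 8846 = 2^1·4423; with 20483 mod 8 = 3, (2/20483) = -1; sign now +1; continue with (4423/20483)
flip (4423/20483) -> (20483/4423): both odd, 4423 mod 4 = 3, 20483 mod 4 = 3, so the flip contributes -1; sign now -1
(20483/4423): 20483 mod 4423 = 2791, so (20483/4423) = (2791/4423)
flip (2791/4423) -> (4423/2791): both odd, 2791 mod 4 = 3, 4423 mod 4 = 3, so the flip contributes -1; sign now +1
(4423/2791): 4423 mod 2791 = 1632, so (4423/2791) = (1632/2791)
factor out 2^5: 1632 = 2^5·51; with 2791 mod 8 = 7, (2/2791) = +1; sign now +1; continue with (51/2791)
flip (51/2791) -> (2791/51): both odd, 51 mod 4 = 3, 2791 mod 4 = 3, so the flip contributes -1; sign now -1
(2791/51): 2791 mod 51 = 37, so (2791/51) = (37/51)
flip (37/51) -> (51/37): both odd, 37 mod 4 = 1, 51 mod 4 = 3, so the flip contributes +1; sign now -1
(51/37): 51 mod 37 = 14, so (51/37) = (14/37)
factor out 2^1: 14 = 2^1·7; with 37 mod 8 = 5, (2/37) = -1; sign now +1; continue with (7/37)
flip (7/37) -> (37/7): both odd, 7 mod 4 = 3, 37 mod 4 = 1, so the flip contributes +1; sign now +1
(37/7): 37 mod 7 = 2, so (37/7) = (2/7)
factor out 2^1: 2 = 2^1·1; with 7 mod 8 = 7, (2/7) = +1; sign now +1; continue with (1/7)
reached (1/7) = 1, so the symbol is +1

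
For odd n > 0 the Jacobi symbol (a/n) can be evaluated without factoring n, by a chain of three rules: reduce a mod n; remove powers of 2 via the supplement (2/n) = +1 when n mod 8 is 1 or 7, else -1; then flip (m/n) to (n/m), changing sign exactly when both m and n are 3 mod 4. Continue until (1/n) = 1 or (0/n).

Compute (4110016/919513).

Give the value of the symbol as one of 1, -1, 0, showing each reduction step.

-1

(4110016/919513): 4110016 mod 919513 = 431964, so (4110016/919513) = (431964/919513)
factor out 2^2: 431964 = 2^2·107991; with 919513 mod 8 = 1, (2/919513) = +1; sign now +1; continue with (107991/919513)
flip (107991/919513) -> (919513/107991): both odd, 107991 mod 4 = 3, 919513 mod 4 = 1, so the flip contributes +1; sign now +1
(919513/107991): 919513 mod 107991 = 55585, so (919513/107991) = (55585/107991)
flip (55585/107991) -> (107991/55585): both odd, 55585 mod 4 = 1, 107991 mod 4 = 3, so the flip contributes +1; sign now +1
(107991/55585): 107991 mod 55585 = 52406, so (107991/55585) = (52406/55585)
factor out 2^1: 52406 = 2^1·26203; with 55585 mod 8 = 1, (2/55585) = +1; sign now +1; continue with (26203/55585)
flip (26203/55585) -> (55585/26203): both odd, 26203 mod 4 = 3, 55585 mod 4 = 1, so the flip contributes +1; sign now +1
(55585/26203): 55585 mod 26203 = 3179, so (55585/26203) = (3179/26203)
flip (3179/26203) -> (26203/3179): both odd, 3179 mod 4 = 3, 26203 mod 4 = 3, so the flip contributes -1; sign now -1
(26203/3179): 26203 mod 3179 = 771, so (26203/3179) = (771/3179)
flip (771/3179) -> (3179/771): both odd, 771 mod 4 = 3, 3179 mod 4 = 3, so the flip contributes -1; sign now +1
(3179/771): 3179 mod 771 = 95, so (3179/771) = (95/771)
flip (95/771) -> (771/95): both odd, 95 mod 4 = 3, 771 mod 4 = 3, so the flip contributes -1; sign now -1
(771/95): 771 mod 95 = 11, so (771/95) = (11/95)
flip (11/95) -> (95/11): both odd, 11 mod 4 = 3, 95 mod 4 = 3, so the flip contributes -1; sign now +1
(95/11): 95 mod 11 = 7, so (95/11) = (7/11)
flip (7/11) -> (11/7): both odd, 7 mod 4 = 3, 11 mod 4 = 3, so the flip contributes -1; sign now -1
(11/7): 11 mod 7 = 4, so (11/7) = (4/7)
factor out 2^2: 4 = 2^2·1; with 7 mod 8 = 7, (2/7) = +1; sign now -1; continue with (1/7)
reached (1/7) = 1, so the symbol is -1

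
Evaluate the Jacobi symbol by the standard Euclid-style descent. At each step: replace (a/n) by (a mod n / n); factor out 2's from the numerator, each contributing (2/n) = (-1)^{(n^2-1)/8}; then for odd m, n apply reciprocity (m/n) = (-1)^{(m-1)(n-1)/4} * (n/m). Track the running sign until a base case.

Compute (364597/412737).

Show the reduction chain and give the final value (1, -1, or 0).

flip (364597/412737) -> (412737/364597): both odd, 364597 mod 4 = 1, 412737 mod 4 = 1, so the flip contributes +1; sign now +1
(412737/364597): 412737 mod 364597 = 48140, so (412737/364597) = (48140/364597)
factor out 2^2: 48140 = 2^2·12035; with 364597 mod 8 = 5, (2/364597) = -1; sign now +1; continue with (12035/364597)
flip (12035/364597) -> (364597/12035): both odd, 12035 mod 4 = 3, 364597 mod 4 = 1, so the flip contributes +1; sign now +1
(364597/12035): 364597 mod 12035 = 3547, so (364597/12035) = (3547/12035)
flip (3547/12035) -> (12035/3547): both odd, 3547 mod 4 = 3, 12035 mod 4 = 3, so the flip contributes -1; sign now -1
(12035/3547): 12035 mod 3547 = 1394, so (12035/3547) = (1394/3547)
factor out 2^1: 1394 = 2^1·697; with 3547 mod 8 = 3, (2/3547) = -1; sign now +1; continue with (697/3547)
flip (697/3547) -> (3547/697): both odd, 697 mod 4 = 1, 3547 mod 4 = 3, so the flip contributes +1; sign now +1
(3547/697): 3547 mod 697 = 62, so (3547/697) = (62/697)
factor out 2^1: 62 = 2^1·31; with 697 mod 8 = 1, (2/697) = +1; sign now +1; continue with (31/697)
flip (31/697) -> (697/31): both odd, 31 mod 4 = 3, 697 mod 4 = 1, so the flip contributes +1; sign now +1
(697/31): 697 mod 31 = 15, so (697/31) = (15/31)
flip (15/31) -> (31/15): both odd, 15 mod 4 = 3, 31 mod 4 = 3, so the flip contributes -1; sign now -1
(31/15): 31 mod 15 = 1, so (31/15) = (1/15)
reached (1/15) = 1, so the symbol is -1

-1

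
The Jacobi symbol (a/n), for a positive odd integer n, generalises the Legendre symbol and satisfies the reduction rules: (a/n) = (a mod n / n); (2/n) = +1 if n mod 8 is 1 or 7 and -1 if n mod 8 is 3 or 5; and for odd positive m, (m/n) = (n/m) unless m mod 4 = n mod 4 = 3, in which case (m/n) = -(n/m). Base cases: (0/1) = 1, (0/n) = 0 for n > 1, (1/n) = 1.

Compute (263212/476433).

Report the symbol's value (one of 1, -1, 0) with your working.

-1

factor out 2^2: 263212 = 2^2·65803; with 476433 mod 8 = 1, (2/476433) = +1; sign now +1; continue with (65803/476433)
flip (65803/476433) -> (476433/65803): both odd, 65803 mod 4 = 3, 476433 mod 4 = 1, so the flip contributes +1; sign now +1
(476433/65803): 476433 mod 65803 = 15812, so (476433/65803) = (15812/65803)
factor out 2^2: 15812 = 2^2·3953; with 65803 mod 8 = 3, (2/65803) = -1; sign now +1; continue with (3953/65803)
flip (3953/65803) -> (65803/3953): both odd, 3953 mod 4 = 1, 65803 mod 4 = 3, so the flip contributes +1; sign now +1
(65803/3953): 65803 mod 3953 = 2555, so (65803/3953) = (2555/3953)
flip (2555/3953) -> (3953/2555): both odd, 2555 mod 4 = 3, 3953 mod 4 = 1, so the flip contributes +1; sign now +1
(3953/2555): 3953 mod 2555 = 1398, so (3953/2555) = (1398/2555)
factor out 2^1: 1398 = 2^1·699; with 2555 mod 8 = 3, (2/2555) = -1; sign now -1; continue with (699/2555)
flip (699/2555) -> (2555/699): both odd, 699 mod 4 = 3, 2555 mod 4 = 3, so the flip contributes -1; sign now +1
(2555/699): 2555 mod 699 = 458, so (2555/699) = (458/699)
factor out 2^1: 458 = 2^1·229; with 699 mod 8 = 3, (2/699) = -1; sign now -1; continue with (229/699)
flip (229/699) -> (699/229): both odd, 229 mod 4 = 1, 699 mod 4 = 3, so the flip contributes +1; sign now -1
(699/229): 699 mod 229 = 12, so (699/229) = (12/229)
factor out 2^2: 12 = 2^2·3; with 229 mod 8 = 5, (2/229) = -1; sign now -1; continue with (3/229)
flip (3/229) -> (229/3): both odd, 3 mod 4 = 3, 229 mod 4 = 1, so the flip contributes +1; sign now -1
(229/3): 229 mod 3 = 1, so (229/3) = (1/3)
reached (1/3) = 1, so the symbol is -1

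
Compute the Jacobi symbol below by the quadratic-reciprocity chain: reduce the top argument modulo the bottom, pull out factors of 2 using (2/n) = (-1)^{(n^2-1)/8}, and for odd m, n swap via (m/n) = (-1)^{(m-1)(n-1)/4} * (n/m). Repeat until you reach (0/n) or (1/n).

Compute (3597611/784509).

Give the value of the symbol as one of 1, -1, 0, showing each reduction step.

-1

(3597611/784509): 3597611 mod 784509 = 459575, so (3597611/784509) = (459575/784509)
flip (459575/784509) -> (784509/459575): both odd, 459575 mod 4 = 3, 784509 mod 4 = 1, so the flip contributes +1; sign now +1
(784509/459575): 784509 mod 459575 = 324934, so (784509/459575) = (324934/459575)
factor out 2^1: 324934 = 2^1·162467; with 459575 mod 8 = 7, (2/459575) = +1; sign now +1; continue with (162467/459575)
flip (162467/459575) -> (459575/162467): both odd, 162467 mod 4 = 3, 459575 mod 4 = 3, so the flip contributes -1; sign now -1
(459575/162467): 459575 mod 162467 = 134641, so (459575/162467) = (134641/162467)
flip (134641/162467) -> (162467/134641): both odd, 134641 mod 4 = 1, 162467 mod 4 = 3, so the flip contributes +1; sign now -1
(162467/134641): 162467 mod 134641 = 27826, so (162467/134641) = (27826/134641)
factor out 2^1: 27826 = 2^1·13913; with 134641 mod 8 = 1, (2/134641) = +1; sign now -1; continue with (13913/134641)
flip (13913/134641) -> (134641/13913): both odd, 13913 mod 4 = 1, 134641 mod 4 = 1, so the flip contributes +1; sign now -1
(134641/13913): 134641 mod 13913 = 9424, so (134641/13913) = (9424/13913)
factor out 2^4: 9424 = 2^4·589; with 13913 mod 8 = 1, (2/13913) = +1; sign now -1; continue with (589/13913)
flip (589/13913) -> (13913/589): both odd, 589 mod 4 = 1, 13913 mod 4 = 1, so the flip contributes +1; sign now -1
(13913/589): 13913 mod 589 = 366, so (13913/589) = (366/589)
factor out 2^1: 366 = 2^1·183; with 589 mod 8 = 5, (2/589) = -1; sign now +1; continue with (183/589)
flip (183/589) -> (589/183): both odd, 183 mod 4 = 3, 589 mod 4 = 1, so the flip contributes +1; sign now +1
(589/183): 589 mod 183 = 40, so (589/183) = (40/183)
factor out 2^3: 40 = 2^3·5; with 183 mod 8 = 7, (2/183) = +1; sign now +1; continue with (5/183)
flip (5/183) -> (183/5): both odd, 5 mod 4 = 1, 183 mod 4 = 3, so the flip contributes +1; sign now +1
(183/5): 183 mod 5 = 3, so (183/5) = (3/5)
flip (3/5) -> (5/3): both odd, 3 mod 4 = 3, 5 mod 4 = 1, so the flip contributes +1; sign now +1
(5/3): 5 mod 3 = 2, so (5/3) = (2/3)
factor out 2^1: 2 = 2^1·1; with 3 mod 8 = 3, (2/3) = -1; sign now -1; continue with (1/3)
reached (1/3) = 1, so the symbol is -1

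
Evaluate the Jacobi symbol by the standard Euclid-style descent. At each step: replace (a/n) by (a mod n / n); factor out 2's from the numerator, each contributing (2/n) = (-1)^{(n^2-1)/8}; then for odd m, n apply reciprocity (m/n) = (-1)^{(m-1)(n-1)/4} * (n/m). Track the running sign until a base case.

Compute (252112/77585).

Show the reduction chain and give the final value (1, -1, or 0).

(252112/77585): 252112 mod 77585 = 19357, so (252112/77585) = (19357/77585)
flip (19357/77585) -> (77585/19357): both odd, 19357 mod 4 = 1, 77585 mod 4 = 1, so the flip contributes +1; sign now +1
(77585/19357): 77585 mod 19357 = 157, so (77585/19357) = (157/19357)
flip (157/19357) -> (19357/157): both odd, 157 mod 4 = 1, 19357 mod 4 = 1, so the flip contributes +1; sign now +1
(19357/157): 19357 mod 157 = 46, so (19357/157) = (46/157)
factor out 2^1: 46 = 2^1·23; with 157 mod 8 = 5, (2/157) = -1; sign now -1; continue with (23/157)
flip (23/157) -> (157/23): both odd, 23 mod 4 = 3, 157 mod 4 = 1, so the flip contributes +1; sign now -1
(157/23): 157 mod 23 = 19, so (157/23) = (19/23)
flip (19/23) -> (23/19): both odd, 19 mod 4 = 3, 23 mod 4 = 3, so the flip contributes -1; sign now +1
(23/19): 23 mod 19 = 4, so (23/19) = (4/19)
factor out 2^2: 4 = 2^2·1; with 19 mod 8 = 3, (2/19) = -1; sign now +1; continue with (1/19)
reached (1/19) = 1, so the symbol is +1

1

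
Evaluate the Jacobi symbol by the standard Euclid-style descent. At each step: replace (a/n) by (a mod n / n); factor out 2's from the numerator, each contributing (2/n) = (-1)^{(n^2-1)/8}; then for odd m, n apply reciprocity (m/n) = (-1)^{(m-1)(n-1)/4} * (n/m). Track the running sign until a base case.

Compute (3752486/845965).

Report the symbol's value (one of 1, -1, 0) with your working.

-1

(3752486/845965) = (368626/845965)   [reduce mod 845965]
368626 = 2^1·184313; (2/845965) = -1 since 845965 mod 8 = 5, so (368626/845965) = (-1)^1·(184313/845965); sign now -1
reciprocity: (184313/845965) = +1·(845965/184313) since 184313 mod 4 = 1, 845965 mod 4 = 1; sign now -1
(845965/184313) = (108713/184313)   [reduce mod 184313]
reciprocity: (108713/184313) = +1·(184313/108713) since 108713 mod 4 = 1, 184313 mod 4 = 1; sign now -1
(184313/108713) = (75600/108713)   [reduce mod 108713]
75600 = 2^4·4725; (2/108713) = +1 since 108713 mod 8 = 1, so (75600/108713) = (+1)^4·(4725/108713); sign now -1
reciprocity: (4725/108713) = +1·(108713/4725) since 4725 mod 4 = 1, 108713 mod 4 = 1; sign now -1
(108713/4725) = (38/4725)   [reduce mod 4725]
38 = 2^1·19; (2/4725) = -1 since 4725 mod 8 = 5, so (38/4725) = (-1)^1·(19/4725); sign now +1
reciprocity: (19/4725) = +1·(4725/19) since 19 mod 4 = 3, 4725 mod 4 = 1; sign now +1
(4725/19) = (13/19)   [reduce mod 19]
reciprocity: (13/19) = +1·(19/13) since 13 mod 4 = 1, 19 mod 4 = 3; sign now +1
(19/13) = (6/13)   [reduce mod 13]
6 = 2^1·3; (2/13) = -1 since 13 mod 8 = 5, so (6/13) = (-1)^1·(3/13); sign now -1
reciprocity: (3/13) = +1·(13/3) since 3 mod 4 = 3, 13 mod 4 = 1; sign now -1
(13/3) = (1/3)   [reduce mod 3]
(1/3) = 1; final value = sign = -1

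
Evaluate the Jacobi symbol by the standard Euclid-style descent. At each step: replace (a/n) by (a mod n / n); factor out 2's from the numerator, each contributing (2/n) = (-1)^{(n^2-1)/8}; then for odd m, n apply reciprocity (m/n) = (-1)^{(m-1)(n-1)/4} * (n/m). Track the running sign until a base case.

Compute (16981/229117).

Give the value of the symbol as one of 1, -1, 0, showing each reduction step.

-1

reciprocity: (16981/229117) = +1·(229117/16981) since 16981 mod 4 = 1, 229117 mod 4 = 1; sign now +1
(229117/16981) = (8364/16981)   [reduce mod 16981]
8364 = 2^2·2091; (2/16981) = -1 since 16981 mod 8 = 5, so (8364/16981) = (-1)^2·(2091/16981); sign now +1
reciprocity: (2091/16981) = +1·(16981/2091) since 2091 mod 4 = 3, 16981 mod 4 = 1; sign now +1
(16981/2091) = (253/2091)   [reduce mod 2091]
reciprocity: (253/2091) = +1·(2091/253) since 253 mod 4 = 1, 2091 mod 4 = 3; sign now +1
(2091/253) = (67/253)   [reduce mod 253]
reciprocity: (67/253) = +1·(253/67) since 67 mod 4 = 3, 253 mod 4 = 1; sign now +1
(253/67) = (52/67)   [reduce mod 67]
52 = 2^2·13; (2/67) = -1 since 67 mod 8 = 3, so (52/67) = (-1)^2·(13/67); sign now +1
reciprocity: (13/67) = +1·(67/13) since 13 mod 4 = 1, 67 mod 4 = 3; sign now +1
(67/13) = (2/13)   [reduce mod 13]
2 = 2^1·1; (2/13) = -1 since 13 mod 8 = 5, so (2/13) = (-1)^1·(1/13); sign now -1
(1/13) = 1; final value = sign = -1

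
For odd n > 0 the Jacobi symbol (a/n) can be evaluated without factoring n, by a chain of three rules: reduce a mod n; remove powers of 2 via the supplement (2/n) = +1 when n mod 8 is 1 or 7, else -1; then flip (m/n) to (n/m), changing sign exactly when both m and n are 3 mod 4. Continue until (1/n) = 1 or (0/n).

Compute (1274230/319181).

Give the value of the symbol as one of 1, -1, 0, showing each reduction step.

-1

(1274230/319181) = (316687/319181)   [reduce mod 319181]
reciprocity: (316687/319181) = +1·(319181/316687) since 316687 mod 4 = 3, 319181 mod 4 = 1; sign now +1
(319181/316687) = (2494/316687)   [reduce mod 316687]
2494 = 2^1·1247; (2/316687) = +1 since 316687 mod 8 = 7, so (2494/316687) = (+1)^1·(1247/316687); sign now +1
reciprocity: (1247/316687) = -1·(316687/1247) since 1247 mod 4 = 3, 316687 mod 4 = 3; sign now -1
(316687/1247) = (1196/1247)   [reduce mod 1247]
1196 = 2^2·299; (2/1247) = +1 since 1247 mod 8 = 7, so (1196/1247) = (+1)^2·(299/1247); sign now -1
reciprocity: (299/1247) = -1·(1247/299) since 299 mod 4 = 3, 1247 mod 4 = 3; sign now +1
(1247/299) = (51/299)   [reduce mod 299]
reciprocity: (51/299) = -1·(299/51) since 51 mod 4 = 3, 299 mod 4 = 3; sign now -1
(299/51) = (44/51)   [reduce mod 51]
44 = 2^2·11; (2/51) = -1 since 51 mod 8 = 3, so (44/51) = (-1)^2·(11/51); sign now -1
reciprocity: (11/51) = -1·(51/11) since 11 mod 4 = 3, 51 mod 4 = 3; sign now +1
(51/11) = (7/11)   [reduce mod 11]
reciprocity: (7/11) = -1·(11/7) since 7 mod 4 = 3, 11 mod 4 = 3; sign now -1
(11/7) = (4/7)   [reduce mod 7]
4 = 2^2·1; (2/7) = +1 since 7 mod 8 = 7, so (4/7) = (+1)^2·(1/7); sign now -1
(1/7) = 1; final value = sign = -1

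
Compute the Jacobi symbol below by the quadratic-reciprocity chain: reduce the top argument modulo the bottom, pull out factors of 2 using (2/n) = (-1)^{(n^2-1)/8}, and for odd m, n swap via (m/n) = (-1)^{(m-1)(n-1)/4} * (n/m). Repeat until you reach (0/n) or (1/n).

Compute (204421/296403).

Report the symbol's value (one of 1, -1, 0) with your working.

flip (204421/296403) -> (296403/204421): both odd, 204421 mod 4 = 1, 296403 mod 4 = 3, so the flip contributes +1; sign now +1
(296403/204421): 296403 mod 204421 = 91982, so (296403/204421) = (91982/204421)
factor out 2^1: 91982 = 2^1·45991; with 204421 mod 8 = 5, (2/204421) = -1; sign now -1; continue with (45991/204421)
flip (45991/204421) -> (204421/45991): both odd, 45991 mod 4 = 3, 204421 mod 4 = 1, so the flip contributes +1; sign now -1
(204421/45991): 204421 mod 45991 = 20457, so (204421/45991) = (20457/45991)
flip (20457/45991) -> (45991/20457): both odd, 20457 mod 4 = 1, 45991 mod 4 = 3, so the flip contributes +1; sign now -1
(45991/20457): 45991 mod 20457 = 5077, so (45991/20457) = (5077/20457)
flip (5077/20457) -> (20457/5077): both odd, 5077 mod 4 = 1, 20457 mod 4 = 1, so the flip contributes +1; sign now -1
(20457/5077): 20457 mod 5077 = 149, so (20457/5077) = (149/5077)
flip (149/5077) -> (5077/149): both odd, 149 mod 4 = 1, 5077 mod 4 = 1, so the flip contributes +1; sign now -1
(5077/149): 5077 mod 149 = 11, so (5077/149) = (11/149)
flip (11/149) -> (149/11): both odd, 11 mod 4 = 3, 149 mod 4 = 1, so the flip contributes +1; sign now -1
(149/11): 149 mod 11 = 6, so (149/11) = (6/11)
factor out 2^1: 6 = 2^1·3; with 11 mod 8 = 3, (2/11) = -1; sign now +1; continue with (3/11)
flip (3/11) -> (11/3): both odd, 3 mod 4 = 3, 11 mod 4 = 3, so the flip contributes -1; sign now -1
(11/3): 11 mod 3 = 2, so (11/3) = (2/3)
factor out 2^1: 2 = 2^1·1; with 3 mod 8 = 3, (2/3) = -1; sign now +1; continue with (1/3)
reached (1/3) = 1, so the symbol is +1

1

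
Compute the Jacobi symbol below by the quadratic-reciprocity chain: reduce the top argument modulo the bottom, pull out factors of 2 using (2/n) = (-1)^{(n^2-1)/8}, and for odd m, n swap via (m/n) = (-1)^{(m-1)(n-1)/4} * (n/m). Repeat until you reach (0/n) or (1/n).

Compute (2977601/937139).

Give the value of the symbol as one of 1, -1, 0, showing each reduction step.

-1

(2977601/937139) = (166184/937139)   [reduce mod 937139]
166184 = 2^3·20773; (2/937139) = -1 since 937139 mod 8 = 3, so (166184/937139) = (-1)^3·(20773/937139); sign now -1
reciprocity: (20773/937139) = +1·(937139/20773) since 20773 mod 4 = 1, 937139 mod 4 = 3; sign now -1
(937139/20773) = (2354/20773)   [reduce mod 20773]
2354 = 2^1·1177; (2/20773) = -1 since 20773 mod 8 = 5, so (2354/20773) = (-1)^1·(1177/20773); sign now +1
reciprocity: (1177/20773) = +1·(20773/1177) since 1177 mod 4 = 1, 20773 mod 4 = 1; sign now +1
(20773/1177) = (764/1177)   [reduce mod 1177]
764 = 2^2·191; (2/1177) = +1 since 1177 mod 8 = 1, so (764/1177) = (+1)^2·(191/1177); sign now +1
reciprocity: (191/1177) = +1·(1177/191) since 191 mod 4 = 3, 1177 mod 4 = 1; sign now +1
(1177/191) = (31/191)   [reduce mod 191]
reciprocity: (31/191) = -1·(191/31) since 31 mod 4 = 3, 191 mod 4 = 3; sign now -1
(191/31) = (5/31)   [reduce mod 31]
reciprocity: (5/31) = +1·(31/5) since 5 mod 4 = 1, 31 mod 4 = 3; sign now -1
(31/5) = (1/5)   [reduce mod 5]
(1/5) = 1; final value = sign = -1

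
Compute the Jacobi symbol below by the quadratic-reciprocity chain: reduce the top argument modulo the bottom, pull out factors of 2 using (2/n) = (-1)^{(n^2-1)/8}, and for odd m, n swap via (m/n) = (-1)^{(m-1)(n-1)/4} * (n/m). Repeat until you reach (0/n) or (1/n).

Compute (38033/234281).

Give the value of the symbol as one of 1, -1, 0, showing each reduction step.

reciprocity: (38033/234281) = +1·(234281/38033) since 38033 mod 4 = 1, 234281 mod 4 = 1; sign now +1
(234281/38033) = (6083/38033)   [reduce mod 38033]
reciprocity: (6083/38033) = +1·(38033/6083) since 6083 mod 4 = 3, 38033 mod 4 = 1; sign now +1
(38033/6083) = (1535/6083)   [reduce mod 6083]
reciprocity: (1535/6083) = -1·(6083/1535) since 1535 mod 4 = 3, 6083 mod 4 = 3; sign now -1
(6083/1535) = (1478/1535)   [reduce mod 1535]
1478 = 2^1·739; (2/1535) = +1 since 1535 mod 8 = 7, so (1478/1535) = (+1)^1·(739/1535); sign now -1
reciprocity: (739/1535) = -1·(1535/739) since 739 mod 4 = 3, 1535 mod 4 = 3; sign now +1
(1535/739) = (57/739)   [reduce mod 739]
reciprocity: (57/739) = +1·(739/57) since 57 mod 4 = 1, 739 mod 4 = 3; sign now +1
(739/57) = (55/57)   [reduce mod 57]
reciprocity: (55/57) = +1·(57/55) since 55 mod 4 = 3, 57 mod 4 = 1; sign now +1
(57/55) = (2/55)   [reduce mod 55]
2 = 2^1·1; (2/55) = +1 since 55 mod 8 = 7, so (2/55) = (+1)^1·(1/55); sign now +1
(1/55) = 1; final value = sign = +1

1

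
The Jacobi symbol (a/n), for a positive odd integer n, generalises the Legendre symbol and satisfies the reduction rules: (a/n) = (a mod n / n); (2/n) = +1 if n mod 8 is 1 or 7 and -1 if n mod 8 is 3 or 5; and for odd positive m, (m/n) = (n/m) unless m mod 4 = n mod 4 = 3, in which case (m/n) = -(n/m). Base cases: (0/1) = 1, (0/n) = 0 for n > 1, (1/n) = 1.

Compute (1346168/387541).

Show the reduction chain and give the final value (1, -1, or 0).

(1346168/387541): 1346168 mod 387541 = 183545, so (1346168/387541) = (183545/387541)
flip (183545/387541) -> (387541/183545): both odd, 183545 mod 4 = 1, 387541 mod 4 = 1, so the flip contributes +1; sign now +1
(387541/183545): 387541 mod 183545 = 20451, so (387541/183545) = (20451/183545)
flip (20451/183545) -> (183545/20451): both odd, 20451 mod 4 = 3, 183545 mod 4 = 1, so the flip contributes +1; sign now +1
(183545/20451): 183545 mod 20451 = 19937, so (183545/20451) = (19937/20451)
flip (19937/20451) -> (20451/19937): both odd, 19937 mod 4 = 1, 20451 mod 4 = 3, so the flip contributes +1; sign now +1
(20451/19937): 20451 mod 19937 = 514, so (20451/19937) = (514/19937)
factor out 2^1: 514 = 2^1·257; with 19937 mod 8 = 1, (2/19937) = +1; sign now +1; continue with (257/19937)
flip (257/19937) -> (19937/257): both odd, 257 mod 4 = 1, 19937 mod 4 = 1, so the flip contributes +1; sign now +1
(19937/257): 19937 mod 257 = 148, so (19937/257) = (148/257)
factor out 2^2: 148 = 2^2·37; with 257 mod 8 = 1, (2/257) = +1; sign now +1; continue with (37/257)
flip (37/257) -> (257/37): both odd, 37 mod 4 = 1, 257 mod 4 = 1, so the flip contributes +1; sign now +1
(257/37): 257 mod 37 = 35, so (257/37) = (35/37)
flip (35/37) -> (37/35): both odd, 35 mod 4 = 3, 37 mod 4 = 1, so the flip contributes +1; sign now +1
(37/35): 37 mod 35 = 2, so (37/35) = (2/35)
factor out 2^1: 2 = 2^1·1; with 35 mod 8 = 3, (2/35) = -1; sign now -1; continue with (1/35)
reached (1/35) = 1, so the symbol is -1

-1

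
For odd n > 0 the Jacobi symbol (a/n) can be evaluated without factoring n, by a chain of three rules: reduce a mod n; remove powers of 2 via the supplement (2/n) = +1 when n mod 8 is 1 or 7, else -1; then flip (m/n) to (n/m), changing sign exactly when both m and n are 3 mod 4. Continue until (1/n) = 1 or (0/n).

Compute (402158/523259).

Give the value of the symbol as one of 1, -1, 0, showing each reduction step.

402158 = 2^1·201079; (2/523259) = -1 since 523259 mod 8 = 3, so (402158/523259) = (-1)^1·(201079/523259); sign now -1
reciprocity: (201079/523259) = -1·(523259/201079) since 201079 mod 4 = 3, 523259 mod 4 = 3; sign now +1
(523259/201079) = (121101/201079)   [reduce mod 201079]
reciprocity: (121101/201079) = +1·(201079/121101) since 121101 mod 4 = 1, 201079 mod 4 = 3; sign now +1
(201079/121101) = (79978/121101)   [reduce mod 121101]
79978 = 2^1·39989; (2/121101) = -1 since 121101 mod 8 = 5, so (79978/121101) = (-1)^1·(39989/121101); sign now -1
reciprocity: (39989/121101) = +1·(121101/39989) since 39989 mod 4 = 1, 121101 mod 4 = 1; sign now -1
(121101/39989) = (1134/39989)   [reduce mod 39989]
1134 = 2^1·567; (2/39989) = -1 since 39989 mod 8 = 5, so (1134/39989) = (-1)^1·(567/39989); sign now +1
reciprocity: (567/39989) = +1·(39989/567) since 567 mod 4 = 3, 39989 mod 4 = 1; sign now +1
(39989/567) = (299/567)   [reduce mod 567]
reciprocity: (299/567) = -1·(567/299) since 299 mod 4 = 3, 567 mod 4 = 3; sign now -1
(567/299) = (268/299)   [reduce mod 299]
268 = 2^2·67; (2/299) = -1 since 299 mod 8 = 3, so (268/299) = (-1)^2·(67/299); sign now -1
reciprocity: (67/299) = -1·(299/67) since 67 mod 4 = 3, 299 mod 4 = 3; sign now +1
(299/67) = (31/67)   [reduce mod 67]
reciprocity: (31/67) = -1·(67/31) since 31 mod 4 = 3, 67 mod 4 = 3; sign now -1
(67/31) = (5/31)   [reduce mod 31]
reciprocity: (5/31) = +1·(31/5) since 5 mod 4 = 1, 31 mod 4 = 3; sign now -1
(31/5) = (1/5)   [reduce mod 5]
(1/5) = 1; final value = sign = -1

-1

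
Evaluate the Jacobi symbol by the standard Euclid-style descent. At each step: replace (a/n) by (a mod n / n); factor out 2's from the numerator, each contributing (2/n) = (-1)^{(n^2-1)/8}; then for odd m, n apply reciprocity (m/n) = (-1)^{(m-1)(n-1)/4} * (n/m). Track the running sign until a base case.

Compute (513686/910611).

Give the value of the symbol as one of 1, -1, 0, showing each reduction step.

factor out 2^1: 513686 = 2^1·256843; with 910611 mod 8 = 3, (2/910611) = -1; sign now -1; continue with (256843/910611)
flip (256843/910611) -> (910611/256843): both odd, 256843 mod 4 = 3, 910611 mod 4 = 3, so the flip contributes -1; sign now +1
(910611/256843): 910611 mod 256843 = 140082, so (910611/256843) = (140082/256843)
factor out 2^1: 140082 = 2^1·70041; with 256843 mod 8 = 3, (2/256843) = -1; sign now -1; continue with (70041/256843)
flip (70041/256843) -> (256843/70041): both odd, 70041 mod 4 = 1, 256843 mod 4 = 3, so the flip contributes +1; sign now -1
(256843/70041): 256843 mod 70041 = 46720, so (256843/70041) = (46720/70041)
factor out 2^7: 46720 = 2^7·365; with 70041 mod 8 = 1, (2/70041) = +1; sign now -1; continue with (365/70041)
flip (365/70041) -> (70041/365): both odd, 365 mod 4 = 1, 70041 mod 4 = 1, so the flip contributes +1; sign now -1
(70041/365): 70041 mod 365 = 326, so (70041/365) = (326/365)
factor out 2^1: 326 = 2^1·163; with 365 mod 8 = 5, (2/365) = -1; sign now +1; continue with (163/365)
flip (163/365) -> (365/163): both odd, 163 mod 4 = 3, 365 mod 4 = 1, so the flip contributes +1; sign now +1
(365/163): 365 mod 163 = 39, so (365/163) = (39/163)
flip (39/163) -> (163/39): both odd, 39 mod 4 = 3, 163 mod 4 = 3, so the flip contributes -1; sign now -1
(163/39): 163 mod 39 = 7, so (163/39) = (7/39)
flip (7/39) -> (39/7): both odd, 7 mod 4 = 3, 39 mod 4 = 3, so the flip contributes -1; sign now +1
(39/7): 39 mod 7 = 4, so (39/7) = (4/7)
factor out 2^2: 4 = 2^2·1; with 7 mod 8 = 7, (2/7) = +1; sign now +1; continue with (1/7)
reached (1/7) = 1, so the symbol is +1

1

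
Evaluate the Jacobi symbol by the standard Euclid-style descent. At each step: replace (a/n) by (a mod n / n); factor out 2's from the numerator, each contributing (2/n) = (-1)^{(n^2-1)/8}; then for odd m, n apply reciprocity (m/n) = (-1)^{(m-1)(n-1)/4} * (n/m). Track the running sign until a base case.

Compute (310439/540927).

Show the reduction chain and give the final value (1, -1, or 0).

1

reciprocity: (310439/540927) = -1·(540927/310439) since 310439 mod 4 = 3, 540927 mod 4 = 3; sign now -1
(540927/310439) = (230488/310439)   [reduce mod 310439]
230488 = 2^3·28811; (2/310439) = +1 since 310439 mod 8 = 7, so (230488/310439) = (+1)^3·(28811/310439); sign now -1
reciprocity: (28811/310439) = -1·(310439/28811) since 28811 mod 4 = 3, 310439 mod 4 = 3; sign now +1
(310439/28811) = (22329/28811)   [reduce mod 28811]
reciprocity: (22329/28811) = +1·(28811/22329) since 22329 mod 4 = 1, 28811 mod 4 = 3; sign now +1
(28811/22329) = (6482/22329)   [reduce mod 22329]
6482 = 2^1·3241; (2/22329) = +1 since 22329 mod 8 = 1, so (6482/22329) = (+1)^1·(3241/22329); sign now +1
reciprocity: (3241/22329) = +1·(22329/3241) since 3241 mod 4 = 1, 22329 mod 4 = 1; sign now +1
(22329/3241) = (2883/3241)   [reduce mod 3241]
reciprocity: (2883/3241) = +1·(3241/2883) since 2883 mod 4 = 3, 3241 mod 4 = 1; sign now +1
(3241/2883) = (358/2883)   [reduce mod 2883]
358 = 2^1·179; (2/2883) = -1 since 2883 mod 8 = 3, so (358/2883) = (-1)^1·(179/2883); sign now -1
reciprocity: (179/2883) = -1·(2883/179) since 179 mod 4 = 3, 2883 mod 4 = 3; sign now +1
(2883/179) = (19/179)   [reduce mod 179]
reciprocity: (19/179) = -1·(179/19) since 19 mod 4 = 3, 179 mod 4 = 3; sign now -1
(179/19) = (8/19)   [reduce mod 19]
8 = 2^3·1; (2/19) = -1 since 19 mod 8 = 3, so (8/19) = (-1)^3·(1/19); sign now +1
(1/19) = 1; final value = sign = +1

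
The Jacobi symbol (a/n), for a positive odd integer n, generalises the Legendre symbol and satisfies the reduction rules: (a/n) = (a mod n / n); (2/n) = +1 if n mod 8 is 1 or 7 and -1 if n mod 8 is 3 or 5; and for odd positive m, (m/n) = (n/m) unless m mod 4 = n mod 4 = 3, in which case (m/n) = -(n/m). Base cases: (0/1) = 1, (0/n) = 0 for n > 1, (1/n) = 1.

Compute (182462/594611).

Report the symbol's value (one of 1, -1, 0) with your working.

1

182462 = 2^1·91231; (2/594611) = -1 since 594611 mod 8 = 3, so (182462/594611) = (-1)^1·(91231/594611); sign now -1
reciprocity: (91231/594611) = -1·(594611/91231) since 91231 mod 4 = 3, 594611 mod 4 = 3; sign now +1
(594611/91231) = (47225/91231)   [reduce mod 91231]
reciprocity: (47225/91231) = +1·(91231/47225) since 47225 mod 4 = 1, 91231 mod 4 = 3; sign now +1
(91231/47225) = (44006/47225)   [reduce mod 47225]
44006 = 2^1·22003; (2/47225) = +1 since 47225 mod 8 = 1, so (44006/47225) = (+1)^1·(22003/47225); sign now +1
reciprocity: (22003/47225) = +1·(47225/22003) since 22003 mod 4 = 3, 47225 mod 4 = 1; sign now +1
(47225/22003) = (3219/22003)   [reduce mod 22003]
reciprocity: (3219/22003) = -1·(22003/3219) since 3219 mod 4 = 3, 22003 mod 4 = 3; sign now -1
(22003/3219) = (2689/3219)   [reduce mod 3219]
reciprocity: (2689/3219) = +1·(3219/2689) since 2689 mod 4 = 1, 3219 mod 4 = 3; sign now -1
(3219/2689) = (530/2689)   [reduce mod 2689]
530 = 2^1·265; (2/2689) = +1 since 2689 mod 8 = 1, so (530/2689) = (+1)^1·(265/2689); sign now -1
reciprocity: (265/2689) = +1·(2689/265) since 265 mod 4 = 1, 2689 mod 4 = 1; sign now -1
(2689/265) = (39/265)   [reduce mod 265]
reciprocity: (39/265) = +1·(265/39) since 39 mod 4 = 3, 265 mod 4 = 1; sign now -1
(265/39) = (31/39)   [reduce mod 39]
reciprocity: (31/39) = -1·(39/31) since 31 mod 4 = 3, 39 mod 4 = 3; sign now +1
(39/31) = (8/31)   [reduce mod 31]
8 = 2^3·1; (2/31) = +1 since 31 mod 8 = 7, so (8/31) = (+1)^3·(1/31); sign now +1
(1/31) = 1; final value = sign = +1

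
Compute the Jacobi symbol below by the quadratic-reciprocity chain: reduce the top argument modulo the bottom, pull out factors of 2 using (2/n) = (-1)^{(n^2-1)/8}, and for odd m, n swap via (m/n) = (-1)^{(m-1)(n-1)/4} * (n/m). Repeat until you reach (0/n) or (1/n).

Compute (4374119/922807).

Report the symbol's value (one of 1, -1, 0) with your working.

(4374119/922807): 4374119 mod 922807 = 682891, so (4374119/922807) = (682891/922807)
flip (682891/922807) -> (922807/682891): both odd, 682891 mod 4 = 3, 922807 mod 4 = 3, so the flip contributes -1; sign now -1
(922807/682891): 922807 mod 682891 = 239916, so (922807/682891) = (239916/682891)
factor out 2^2: 239916 = 2^2·59979; with 682891 mod 8 = 3, (2/682891) = -1; sign now -1; continue with (59979/682891)
flip (59979/682891) -> (682891/59979): both odd, 59979 mod 4 = 3, 682891 mod 4 = 3, so the flip contributes -1; sign now +1
(682891/59979): 682891 mod 59979 = 23122, so (682891/59979) = (23122/59979)
factor out 2^1: 23122 = 2^1·11561; with 59979 mod 8 = 3, (2/59979) = -1; sign now -1; continue with (11561/59979)
flip (11561/59979) -> (59979/11561): both odd, 11561 mod 4 = 1, 59979 mod 4 = 3, so the flip contributes +1; sign now -1
(59979/11561): 59979 mod 11561 = 2174, so (59979/11561) = (2174/11561)
factor out 2^1: 2174 = 2^1·1087; with 11561 mod 8 = 1, (2/11561) = +1; sign now -1; continue with (1087/11561)
flip (1087/11561) -> (11561/1087): both odd, 1087 mod 4 = 3, 11561 mod 4 = 1, so the flip contributes +1; sign now -1
(11561/1087): 11561 mod 1087 = 691, so (11561/1087) = (691/1087)
flip (691/1087) -> (1087/691): both odd, 691 mod 4 = 3, 1087 mod 4 = 3, so the flip contributes -1; sign now +1
(1087/691): 1087 mod 691 = 396, so (1087/691) = (396/691)
factor out 2^2: 396 = 2^2·99; with 691 mod 8 = 3, (2/691) = -1; sign now +1; continue with (99/691)
flip (99/691) -> (691/99): both odd, 99 mod 4 = 3, 691 mod 4 = 3, so the flip contributes -1; sign now -1
(691/99): 691 mod 99 = 97, so (691/99) = (97/99)
flip (97/99) -> (99/97): both odd, 97 mod 4 = 1, 99 mod 4 = 3, so the flip contributes +1; sign now -1
(99/97): 99 mod 97 = 2, so (99/97) = (2/97)
factor out 2^1: 2 = 2^1·1; with 97 mod 8 = 1, (2/97) = +1; sign now -1; continue with (1/97)
reached (1/97) = 1, so the symbol is -1

-1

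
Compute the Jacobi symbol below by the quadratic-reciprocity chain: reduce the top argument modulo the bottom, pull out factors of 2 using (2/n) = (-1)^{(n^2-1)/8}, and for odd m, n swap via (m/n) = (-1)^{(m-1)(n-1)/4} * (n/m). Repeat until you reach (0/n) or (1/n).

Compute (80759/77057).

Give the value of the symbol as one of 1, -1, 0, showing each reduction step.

(80759/77057): 80759 mod 77057 = 3702, so (80759/77057) = (3702/77057)
factor out 2^1: 3702 = 2^1·1851; with 77057 mod 8 = 1, (2/77057) = +1; sign now +1; continue with (1851/77057)
flip (1851/77057) -> (77057/1851): both odd, 1851 mod 4 = 3, 77057 mod 4 = 1, so the flip contributes +1; sign now +1
(77057/1851): 77057 mod 1851 = 1166, so (77057/1851) = (1166/1851)
factor out 2^1: 1166 = 2^1·583; with 1851 mod 8 = 3, (2/1851) = -1; sign now -1; continue with (583/1851)
flip (583/1851) -> (1851/583): both odd, 583 mod 4 = 3, 1851 mod 4 = 3, so the flip contributes -1; sign now +1
(1851/583): 1851 mod 583 = 102, so (1851/583) = (102/583)
factor out 2^1: 102 = 2^1·51; with 583 mod 8 = 7, (2/583) = +1; sign now +1; continue with (51/583)
flip (51/583) -> (583/51): both odd, 51 mod 4 = 3, 583 mod 4 = 3, so the flip contributes -1; sign now -1
(583/51): 583 mod 51 = 22, so (583/51) = (22/51)
factor out 2^1: 22 = 2^1·11; with 51 mod 8 = 3, (2/51) = -1; sign now +1; continue with (11/51)
flip (11/51) -> (51/11): both odd, 11 mod 4 = 3, 51 mod 4 = 3, so the flip contributes -1; sign now -1
(51/11): 51 mod 11 = 7, so (51/11) = (7/11)
flip (7/11) -> (11/7): both odd, 7 mod 4 = 3, 11 mod 4 = 3, so the flip contributes -1; sign now +1
(11/7): 11 mod 7 = 4, so (11/7) = (4/7)
factor out 2^2: 4 = 2^2·1; with 7 mod 8 = 7, (2/7) = +1; sign now +1; continue with (1/7)
reached (1/7) = 1, so the symbol is +1

1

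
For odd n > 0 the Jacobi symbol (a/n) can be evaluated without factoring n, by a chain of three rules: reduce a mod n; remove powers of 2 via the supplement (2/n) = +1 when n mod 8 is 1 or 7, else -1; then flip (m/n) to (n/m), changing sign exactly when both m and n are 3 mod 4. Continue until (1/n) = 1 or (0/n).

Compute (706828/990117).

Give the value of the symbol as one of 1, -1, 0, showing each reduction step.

1

factor out 2^2: 706828 = 2^2·176707; with 990117 mod 8 = 5, (2/990117) = -1; sign now +1; continue with (176707/990117)
flip (176707/990117) -> (990117/176707): both odd, 176707 mod 4 = 3, 990117 mod 4 = 1, so the flip contributes +1; sign now +1
(990117/176707): 990117 mod 176707 = 106582, so (990117/176707) = (106582/176707)
factor out 2^1: 106582 = 2^1·53291; with 176707 mod 8 = 3, (2/176707) = -1; sign now -1; continue with (53291/176707)
flip (53291/176707) -> (176707/53291): both odd, 53291 mod 4 = 3, 176707 mod 4 = 3, so the flip contributes -1; sign now +1
(176707/53291): 176707 mod 53291 = 16834, so (176707/53291) = (16834/53291)
factor out 2^1: 16834 = 2^1·8417; with 53291 mod 8 = 3, (2/53291) = -1; sign now -1; continue with (8417/53291)
flip (8417/53291) -> (53291/8417): both odd, 8417 mod 4 = 1, 53291 mod 4 = 3, so the flip contributes +1; sign now -1
(53291/8417): 53291 mod 8417 = 2789, so (53291/8417) = (2789/8417)
flip (2789/8417) -> (8417/2789): both odd, 2789 mod 4 = 1, 8417 mod 4 = 1, so the flip contributes +1; sign now -1
(8417/2789): 8417 mod 2789 = 50, so (8417/2789) = (50/2789)
factor out 2^1: 50 = 2^1·25; with 2789 mod 8 = 5, (2/2789) = -1; sign now +1; continue with (25/2789)
flip (25/2789) -> (2789/25): both odd, 25 mod 4 = 1, 2789 mod 4 = 1, so the flip contributes +1; sign now +1
(2789/25): 2789 mod 25 = 14, so (2789/25) = (14/25)
factor out 2^1: 14 = 2^1·7; with 25 mod 8 = 1, (2/25) = +1; sign now +1; continue with (7/25)
flip (7/25) -> (25/7): both odd, 7 mod 4 = 3, 25 mod 4 = 1, so the flip contributes +1; sign now +1
(25/7): 25 mod 7 = 4, so (25/7) = (4/7)
factor out 2^2: 4 = 2^2·1; with 7 mod 8 = 7, (2/7) = +1; sign now +1; continue with (1/7)
reached (1/7) = 1, so the symbol is +1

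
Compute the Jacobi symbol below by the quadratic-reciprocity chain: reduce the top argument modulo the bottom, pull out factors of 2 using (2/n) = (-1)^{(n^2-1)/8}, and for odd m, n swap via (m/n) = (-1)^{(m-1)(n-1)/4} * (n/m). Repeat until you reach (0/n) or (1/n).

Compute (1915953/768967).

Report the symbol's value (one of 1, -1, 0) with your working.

(1915953/768967) = (378019/768967)   [reduce mod 768967]
reciprocity: (378019/768967) = -1·(768967/378019) since 378019 mod 4 = 3, 768967 mod 4 = 3; sign now -1
(768967/378019) = (12929/378019)   [reduce mod 378019]
reciprocity: (12929/378019) = +1·(378019/12929) since 12929 mod 4 = 1, 378019 mod 4 = 3; sign now -1
(378019/12929) = (3078/12929)   [reduce mod 12929]
3078 = 2^1·1539; (2/12929) = +1 since 12929 mod 8 = 1, so (3078/12929) = (+1)^1·(1539/12929); sign now -1
reciprocity: (1539/12929) = +1·(12929/1539) since 1539 mod 4 = 3, 12929 mod 4 = 1; sign now -1
(12929/1539) = (617/1539)   [reduce mod 1539]
reciprocity: (617/1539) = +1·(1539/617) since 617 mod 4 = 1, 1539 mod 4 = 3; sign now -1
(1539/617) = (305/617)   [reduce mod 617]
reciprocity: (305/617) = +1·(617/305) since 305 mod 4 = 1, 617 mod 4 = 1; sign now -1
(617/305) = (7/305)   [reduce mod 305]
reciprocity: (7/305) = +1·(305/7) since 7 mod 4 = 3, 305 mod 4 = 1; sign now -1
(305/7) = (4/7)   [reduce mod 7]
4 = 2^2·1; (2/7) = +1 since 7 mod 8 = 7, so (4/7) = (+1)^2·(1/7); sign now -1
(1/7) = 1; final value = sign = -1

-1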